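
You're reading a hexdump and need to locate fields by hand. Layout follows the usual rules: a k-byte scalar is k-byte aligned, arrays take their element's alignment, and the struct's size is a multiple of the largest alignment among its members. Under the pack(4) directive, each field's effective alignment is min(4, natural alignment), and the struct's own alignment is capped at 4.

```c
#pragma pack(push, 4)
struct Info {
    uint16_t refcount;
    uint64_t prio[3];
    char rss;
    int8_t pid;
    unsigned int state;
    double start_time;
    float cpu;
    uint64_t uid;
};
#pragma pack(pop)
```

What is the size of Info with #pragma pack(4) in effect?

0..2  refcount  (2B, 2-aligned)
2..4  -- padding (2B)
4..28  prio  (24B, 4-aligned)
28..29  rss  (1B, 1-aligned)
29..30  pid  (1B, 1-aligned)
30..32  -- padding (2B)
32..36  state  (4B, 4-aligned)
36..44  start_time  (8B, 4-aligned)
44..48  cpu  (4B, 4-aligned)
48..56  uid  (8B, 4-aligned)
sizeof = 56, alignof = 4

56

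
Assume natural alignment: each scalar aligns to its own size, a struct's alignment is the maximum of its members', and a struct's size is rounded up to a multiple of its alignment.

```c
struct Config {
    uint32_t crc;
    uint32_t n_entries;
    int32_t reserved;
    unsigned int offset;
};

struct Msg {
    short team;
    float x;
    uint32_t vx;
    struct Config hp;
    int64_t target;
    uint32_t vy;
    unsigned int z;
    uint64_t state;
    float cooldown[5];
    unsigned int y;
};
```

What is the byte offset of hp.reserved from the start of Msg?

Config: 0..4  crc  (4B, 4-aligned); 4..8  n_entries  (4B, 4-aligned); 8..12  reserved  (4B, 4-aligned); 12..16  offset  (4B, 4-aligned); sizeof = 16, alignof = 4
0..2  team  (2B, 2-aligned)
2..4  -- padding (2B)
4..8  x  (4B, 4-aligned)
8..12  vx  (4B, 4-aligned)
12..28  hp  (16B, 4-aligned)
within Config: reserved at 8
12 + 8 = 20

20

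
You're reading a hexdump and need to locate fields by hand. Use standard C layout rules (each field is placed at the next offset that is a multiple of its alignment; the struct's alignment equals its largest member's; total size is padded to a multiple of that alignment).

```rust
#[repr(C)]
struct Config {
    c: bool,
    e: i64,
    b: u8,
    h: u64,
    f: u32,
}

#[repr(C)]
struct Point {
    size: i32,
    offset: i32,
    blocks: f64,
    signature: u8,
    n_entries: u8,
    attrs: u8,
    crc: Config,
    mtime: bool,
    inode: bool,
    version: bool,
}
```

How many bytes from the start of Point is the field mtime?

Config: 0..1  c  (1B, 1-aligned); 1..8  -- padding (7B); 8..16  e  (8B, 8-aligned); 16..17  b  (1B, 1-aligned); 17..24  -- padding (7B); 24..32  h  (8B, 8-aligned); 32..36  f  (4B, 4-aligned); 36..40  -- tail padding (4B); sizeof = 40, alignof = 8
0..4  size  (4B, 4-aligned)
4..8  offset  (4B, 4-aligned)
8..16  blocks  (8B, 8-aligned)
16..17  signature  (1B, 1-aligned)
17..18  n_entries  (1B, 1-aligned)
18..19  attrs  (1B, 1-aligned)
19..24  -- padding (5B)
24..64  crc  (40B, 8-aligned)
64..65  mtime  (1B, 1-aligned)

64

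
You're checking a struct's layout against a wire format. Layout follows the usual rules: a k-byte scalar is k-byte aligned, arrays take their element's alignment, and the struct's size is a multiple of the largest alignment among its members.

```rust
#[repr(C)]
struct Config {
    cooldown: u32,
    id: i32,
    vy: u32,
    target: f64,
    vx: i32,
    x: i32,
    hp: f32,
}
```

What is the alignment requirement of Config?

member alignments: cooldown=4, id=4, vy=4, target=8, vx=4, x=4, hp=4
max = 8

8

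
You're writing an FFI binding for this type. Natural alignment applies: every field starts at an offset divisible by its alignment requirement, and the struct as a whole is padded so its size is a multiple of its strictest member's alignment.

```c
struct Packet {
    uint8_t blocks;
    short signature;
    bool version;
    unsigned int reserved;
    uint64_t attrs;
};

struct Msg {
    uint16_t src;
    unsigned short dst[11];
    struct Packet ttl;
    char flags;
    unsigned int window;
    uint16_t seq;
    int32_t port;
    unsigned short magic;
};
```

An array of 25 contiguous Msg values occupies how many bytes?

Packet: 0..1  blocks  (1B, 1-aligned); 1..2  -- padding (1B); 2..4  signature  (2B, 2-aligned); 4..5  version  (1B, 1-aligned); 5..8  -- padding (3B); 8..12  reserved  (4B, 4-aligned); 12..16  -- padding (4B); 16..24  attrs  (8B, 8-aligned); sizeof = 24, alignof = 8
0..2  src  (2B, 2-aligned)
2..24  dst  (22B, 2-aligned)
24..48  ttl  (24B, 8-aligned)
48..49  flags  (1B, 1-aligned)
49..52  -- padding (3B)
52..56  window  (4B, 4-aligned)
56..58  seq  (2B, 2-aligned)
58..60  -- padding (2B)
60..64  port  (4B, 4-aligned)
64..66  magic  (2B, 2-aligned)
66..72  -- tail padding (6B)
sizeof = 72, alignof = 8
array of 25: 25 × 72 = 1800

1800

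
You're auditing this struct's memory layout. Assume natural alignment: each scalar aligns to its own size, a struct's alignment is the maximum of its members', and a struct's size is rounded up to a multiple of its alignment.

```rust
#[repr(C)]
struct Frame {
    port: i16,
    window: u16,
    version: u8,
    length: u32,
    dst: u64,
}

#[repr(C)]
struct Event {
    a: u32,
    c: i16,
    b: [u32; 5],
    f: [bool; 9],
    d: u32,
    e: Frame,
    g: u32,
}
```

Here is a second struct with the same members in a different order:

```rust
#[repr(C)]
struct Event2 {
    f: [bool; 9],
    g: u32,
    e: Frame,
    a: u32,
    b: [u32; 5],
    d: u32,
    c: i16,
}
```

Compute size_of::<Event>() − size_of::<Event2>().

Frame: @0: port [2B, align 2] → 2; @2: window [2B, align 2] → 4; @4: version [1B, align 1] → 5; +3 pad (align 4); @8: length [4B, align 4] → 12; +4 pad (align 8); @16: dst [8B, align 8] → 24; size 24, align 8
@0: a [4B, align 4] → 4
@4: c [2B, align 2] → 6
+2 pad (align 4)
@8: b [20B, align 4] → 28
@28: f [9B, align 1] → 37
+3 pad (align 4)
@40: d [4B, align 4] → 44
+4 pad (align 8)
@48: e [24B, align 8] → 72
@72: g [4B, align 4] → 76
+4 tail pad (align 8)
size 80, align 8
— Event2 —
@0: f [9B, align 1] → 9
+3 pad (align 4)
@12: g [4B, align 4] → 16
@16: e [24B, align 8] → 40
@40: a [4B, align 4] → 44
@44: b [20B, align 4] → 64
@64: d [4B, align 4] → 68
@68: c [2B, align 2] → 70
+2 tail pad (align 8)
size 72, align 8
80 − 72 = 8

8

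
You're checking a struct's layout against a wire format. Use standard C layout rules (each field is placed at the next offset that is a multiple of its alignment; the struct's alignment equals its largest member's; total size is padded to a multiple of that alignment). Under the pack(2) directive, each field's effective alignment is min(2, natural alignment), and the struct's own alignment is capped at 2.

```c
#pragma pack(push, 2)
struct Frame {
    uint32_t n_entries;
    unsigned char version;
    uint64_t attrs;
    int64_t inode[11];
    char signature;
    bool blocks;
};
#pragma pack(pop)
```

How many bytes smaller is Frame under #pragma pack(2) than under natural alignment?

8

natural layout:
  @0: n_entries [4B, align 4] → 4
  @4: version [1B, align 1] → 5
  +3 pad (align 8)
  @8: attrs [8B, align 8] → 16
  @16: inode [88B, align 8] → 104
  @104: signature [1B, align 1] → 105
  @105: blocks [1B, align 1] → 106
  +6 tail pad (align 8)
  size 112, align 8
packed(2) layout:
  @0: n_entries [4B, align 2] → 4
  @4: version [1B, align 1] → 5
  +1 pad (align 2)
  @6: attrs [8B, align 2] → 14
  @14: inode [88B, align 2] → 102
  @102: signature [1B, align 1] → 103
  @103: blocks [1B, align 1] → 104
  size 104, align 2
112 − 104 = 8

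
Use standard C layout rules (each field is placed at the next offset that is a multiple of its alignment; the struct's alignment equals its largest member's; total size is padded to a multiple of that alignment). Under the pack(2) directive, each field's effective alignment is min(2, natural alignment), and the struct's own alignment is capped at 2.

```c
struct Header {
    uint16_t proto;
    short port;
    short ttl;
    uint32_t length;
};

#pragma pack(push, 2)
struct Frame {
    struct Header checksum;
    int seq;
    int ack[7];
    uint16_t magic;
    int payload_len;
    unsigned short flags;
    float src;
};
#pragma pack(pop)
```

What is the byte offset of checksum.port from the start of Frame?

2

Header: @0: proto [2B, align 2] → 2; @2: port [2B, align 2] → 4; @4: ttl [2B, align 2] → 6; +2 pad (align 4); @8: length [4B, align 4] → 12; size 12, align 4
@0: checksum [12B, align 2] → 12
within Header: port at 2
0 + 2 = 2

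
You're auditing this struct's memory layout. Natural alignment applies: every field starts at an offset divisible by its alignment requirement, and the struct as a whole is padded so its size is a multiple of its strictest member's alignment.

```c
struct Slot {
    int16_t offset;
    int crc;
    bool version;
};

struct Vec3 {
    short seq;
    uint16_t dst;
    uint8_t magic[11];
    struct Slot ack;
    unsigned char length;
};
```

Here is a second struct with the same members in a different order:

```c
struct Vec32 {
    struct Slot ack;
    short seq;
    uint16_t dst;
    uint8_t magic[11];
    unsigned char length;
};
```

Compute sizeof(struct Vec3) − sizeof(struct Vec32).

4

Slot: @0: offset [2B, align 2] → 2; +2 pad (align 4); @4: crc [4B, align 4] → 8; @8: version [1B, align 1] → 9; +3 tail pad (align 4); size 12, align 4
@0: seq [2B, align 2] → 2
@2: dst [2B, align 2] → 4
@4: magic [11B, align 1] → 15
+1 pad (align 4)
@16: ack [12B, align 4] → 28
@28: length [1B, align 1] → 29
+3 tail pad (align 4)
size 32, align 4
— Vec32 —
@0: ack [12B, align 4] → 12
@12: seq [2B, align 2] → 14
@14: dst [2B, align 2] → 16
@16: magic [11B, align 1] → 27
@27: length [1B, align 1] → 28
size 28, align 4
32 − 28 = 4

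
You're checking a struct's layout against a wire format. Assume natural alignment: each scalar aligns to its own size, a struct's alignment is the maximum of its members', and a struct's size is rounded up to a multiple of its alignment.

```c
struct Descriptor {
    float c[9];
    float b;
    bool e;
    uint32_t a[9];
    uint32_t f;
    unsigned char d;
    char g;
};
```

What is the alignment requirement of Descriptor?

member alignments: c=4, b=4, e=1, a=4, f=4, d=1, g=1
max = 4

4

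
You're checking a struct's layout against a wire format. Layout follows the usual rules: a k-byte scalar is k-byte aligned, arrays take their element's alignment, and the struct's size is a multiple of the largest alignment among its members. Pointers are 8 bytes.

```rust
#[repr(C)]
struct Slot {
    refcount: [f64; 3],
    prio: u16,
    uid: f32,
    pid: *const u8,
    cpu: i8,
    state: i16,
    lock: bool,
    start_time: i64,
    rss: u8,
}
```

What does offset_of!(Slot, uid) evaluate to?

0..24  refcount  (24B, 8-aligned)
24..26  prio  (2B, 2-aligned)
26..28  -- padding (2B)
28..32  uid  (4B, 4-aligned)

28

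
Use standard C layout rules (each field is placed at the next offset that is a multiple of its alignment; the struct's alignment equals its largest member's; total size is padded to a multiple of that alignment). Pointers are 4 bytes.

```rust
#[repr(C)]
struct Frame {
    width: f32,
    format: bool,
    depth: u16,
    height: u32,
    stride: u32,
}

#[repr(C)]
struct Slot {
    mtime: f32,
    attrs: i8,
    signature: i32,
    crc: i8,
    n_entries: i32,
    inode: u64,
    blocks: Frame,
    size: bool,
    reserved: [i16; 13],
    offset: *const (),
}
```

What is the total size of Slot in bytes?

Frame: 0..4  width  (4B, 4-aligned); 4..5  format  (1B, 1-aligned); 5..6  -- padding (1B); 6..8  depth  (2B, 2-aligned); 8..12  height  (4B, 4-aligned); 12..16  stride  (4B, 4-aligned); sizeof = 16, alignof = 4
0..4  mtime  (4B, 4-aligned)
4..5  attrs  (1B, 1-aligned)
5..8  -- padding (3B)
8..12  signature  (4B, 4-aligned)
12..13  crc  (1B, 1-aligned)
13..16  -- padding (3B)
16..20  n_entries  (4B, 4-aligned)
20..24  -- padding (4B)
24..32  inode  (8B, 8-aligned)
32..48  blocks  (16B, 4-aligned)
48..49  size  (1B, 1-aligned)
49..50  -- padding (1B)
50..76  reserved  (26B, 2-aligned)
76..80  offset  (4B, 4-aligned)
sizeof = 80, alignof = 8

80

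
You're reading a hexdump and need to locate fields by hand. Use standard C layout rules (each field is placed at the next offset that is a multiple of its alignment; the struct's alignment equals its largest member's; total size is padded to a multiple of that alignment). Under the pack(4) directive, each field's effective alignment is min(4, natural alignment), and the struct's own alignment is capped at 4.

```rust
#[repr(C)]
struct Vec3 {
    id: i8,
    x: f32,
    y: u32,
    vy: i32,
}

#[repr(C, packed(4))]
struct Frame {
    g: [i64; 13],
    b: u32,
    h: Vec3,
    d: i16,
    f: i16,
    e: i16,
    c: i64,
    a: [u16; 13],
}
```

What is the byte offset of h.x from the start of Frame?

112

Vec3: id at 0 (size 1, align 1) → ends 1; pad 3 to align 4 for x; x at 4 (size 4, align 4) → ends 8; y at 8 (size 4, align 4) → ends 12; vy at 12 (size 4, align 4) → ends 16; total 16 bytes, alignment 4
g at 0 (size 104, align 4) → ends 104
b at 104 (size 4, align 4) → ends 108
h at 108 (size 16, align 4) → ends 124
within Vec3: x at 4
108 + 4 = 112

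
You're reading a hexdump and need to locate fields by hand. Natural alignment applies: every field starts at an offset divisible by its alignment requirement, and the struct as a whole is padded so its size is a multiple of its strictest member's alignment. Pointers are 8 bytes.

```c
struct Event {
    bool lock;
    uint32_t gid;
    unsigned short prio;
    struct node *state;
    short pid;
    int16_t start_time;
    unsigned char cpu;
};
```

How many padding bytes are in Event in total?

0..1  lock  (1B, 1-aligned)
1..4  -- padding (3B)
4..8  gid  (4B, 4-aligned)
8..10  prio  (2B, 2-aligned)
10..16  -- padding (6B)
16..24  state  (8B, 8-aligned)
24..26  pid  (2B, 2-aligned)
26..28  start_time  (2B, 2-aligned)
28..29  cpu  (1B, 1-aligned)
29..32  -- tail padding (3B)
sizeof = 32, alignof = 8
data bytes 20, size 32 → padding 12

12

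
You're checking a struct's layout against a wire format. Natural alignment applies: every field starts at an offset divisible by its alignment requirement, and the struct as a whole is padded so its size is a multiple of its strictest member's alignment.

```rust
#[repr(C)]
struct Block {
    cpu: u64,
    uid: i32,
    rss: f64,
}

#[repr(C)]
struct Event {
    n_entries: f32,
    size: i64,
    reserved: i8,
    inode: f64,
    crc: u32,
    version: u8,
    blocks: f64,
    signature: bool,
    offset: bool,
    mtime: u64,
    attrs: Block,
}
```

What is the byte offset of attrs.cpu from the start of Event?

64

Block: cpu at 0 (size 8, align 8) → ends 8; uid at 8 (size 4, align 4) → ends 12; pad 4 to align 8 for rss; rss at 16 (size 8, align 8) → ends 24; total 24 bytes, alignment 8
n_entries at 0 (size 4, align 4) → ends 4
pad 4 to align 8 for size
size at 8 (size 8, align 8) → ends 16
reserved at 16 (size 1, align 1) → ends 17
pad 7 to align 8 for inode
inode at 24 (size 8, align 8) → ends 32
crc at 32 (size 4, align 4) → ends 36
version at 36 (size 1, align 1) → ends 37
pad 3 to align 8 for blocks
blocks at 40 (size 8, align 8) → ends 48
signature at 48 (size 1, align 1) → ends 49
offset at 49 (size 1, align 1) → ends 50
pad 6 to align 8 for mtime
mtime at 56 (size 8, align 8) → ends 64
attrs at 64 (size 24, align 8) → ends 88
within Block: cpu at 0
64 + 0 = 64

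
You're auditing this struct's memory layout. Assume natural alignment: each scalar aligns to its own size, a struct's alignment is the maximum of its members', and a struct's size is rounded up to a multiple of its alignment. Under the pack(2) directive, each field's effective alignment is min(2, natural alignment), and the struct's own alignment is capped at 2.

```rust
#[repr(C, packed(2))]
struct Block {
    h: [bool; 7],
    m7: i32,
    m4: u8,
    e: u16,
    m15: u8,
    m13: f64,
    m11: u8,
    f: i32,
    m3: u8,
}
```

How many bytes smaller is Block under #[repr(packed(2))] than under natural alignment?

14

natural layout:
  @0: h [7B, align 1] → 7
  +1 pad (align 4)
  @8: m7 [4B, align 4] → 12
  @12: m4 [1B, align 1] → 13
  +1 pad (align 2)
  @14: e [2B, align 2] → 16
  @16: m15 [1B, align 1] → 17
  +7 pad (align 8)
  @24: m13 [8B, align 8] → 32
  @32: m11 [1B, align 1] → 33
  +3 pad (align 4)
  @36: f [4B, align 4] → 40
  @40: m3 [1B, align 1] → 41
  +7 tail pad (align 8)
  size 48, align 8
packed(2) layout:
  @0: h [7B, align 1] → 7
  +1 pad (align 2)
  @8: m7 [4B, align 2] → 12
  @12: m4 [1B, align 1] → 13
  +1 pad (align 2)
  @14: e [2B, align 2] → 16
  @16: m15 [1B, align 1] → 17
  +1 pad (align 2)
  @18: m13 [8B, align 2] → 26
  @26: m11 [1B, align 1] → 27
  +1 pad (align 2)
  @28: f [4B, align 2] → 32
  @32: m3 [1B, align 1] → 33
  +1 tail pad (align 2)
  size 34, align 2
48 − 34 = 14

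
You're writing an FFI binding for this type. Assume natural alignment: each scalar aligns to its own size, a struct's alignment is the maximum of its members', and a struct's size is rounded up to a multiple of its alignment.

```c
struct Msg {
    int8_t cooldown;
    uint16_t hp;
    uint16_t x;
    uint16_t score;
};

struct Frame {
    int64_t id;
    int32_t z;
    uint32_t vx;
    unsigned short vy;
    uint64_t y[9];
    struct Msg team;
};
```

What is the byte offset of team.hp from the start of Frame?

98

Msg: @0: cooldown [1B, align 1] → 1; +1 pad (align 2); @2: hp [2B, align 2] → 4; @4: x [2B, align 2] → 6; @6: score [2B, align 2] → 8; size 8, align 2
@0: id [8B, align 8] → 8
@8: z [4B, align 4] → 12
@12: vx [4B, align 4] → 16
@16: vy [2B, align 2] → 18
+6 pad (align 8)
@24: y [72B, align 8] → 96
@96: team [8B, align 2] → 104
within Msg: hp at 2
96 + 2 = 98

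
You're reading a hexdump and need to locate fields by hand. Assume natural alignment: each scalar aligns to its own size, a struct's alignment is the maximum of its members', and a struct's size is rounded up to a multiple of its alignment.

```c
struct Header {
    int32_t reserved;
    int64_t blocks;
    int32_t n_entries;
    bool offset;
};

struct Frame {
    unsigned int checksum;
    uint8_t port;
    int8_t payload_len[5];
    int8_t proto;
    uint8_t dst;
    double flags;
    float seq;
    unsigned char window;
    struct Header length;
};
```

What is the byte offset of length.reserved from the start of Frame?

32

Header: reserved at 0 (size 4, align 4) → ends 4; pad 4 to align 8 for blocks; blocks at 8 (size 8, align 8) → ends 16; n_entries at 16 (size 4, align 4) → ends 20; offset at 20 (size 1, align 1) → ends 21; tail pad 3 to reach multiple of 8; total 24 bytes, alignment 8
checksum at 0 (size 4, align 4) → ends 4
port at 4 (size 1, align 1) → ends 5
payload_len at 5 (size 5, align 1) → ends 10
proto at 10 (size 1, align 1) → ends 11
dst at 11 (size 1, align 1) → ends 12
pad 4 to align 8 for flags
flags at 16 (size 8, align 8) → ends 24
seq at 24 (size 4, align 4) → ends 28
window at 28 (size 1, align 1) → ends 29
pad 3 to align 8 for length
length at 32 (size 24, align 8) → ends 56
within Header: reserved at 0
32 + 0 = 32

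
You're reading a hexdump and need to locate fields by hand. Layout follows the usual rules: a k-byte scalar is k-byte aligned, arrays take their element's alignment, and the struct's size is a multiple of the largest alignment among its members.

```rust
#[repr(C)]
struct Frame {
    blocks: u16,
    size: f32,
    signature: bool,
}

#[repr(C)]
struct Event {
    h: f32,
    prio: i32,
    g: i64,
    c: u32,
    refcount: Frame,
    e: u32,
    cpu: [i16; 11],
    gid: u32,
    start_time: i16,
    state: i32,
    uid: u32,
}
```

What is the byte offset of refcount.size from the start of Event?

Frame: @0: blocks [2B, align 2] → 2; +2 pad (align 4); @4: size [4B, align 4] → 8; @8: signature [1B, align 1] → 9; +3 tail pad (align 4); size 12, align 4
@0: h [4B, align 4] → 4
@4: prio [4B, align 4] → 8
@8: g [8B, align 8] → 16
@16: c [4B, align 4] → 20
@20: refcount [12B, align 4] → 32
within Frame: size at 4
20 + 4 = 24

24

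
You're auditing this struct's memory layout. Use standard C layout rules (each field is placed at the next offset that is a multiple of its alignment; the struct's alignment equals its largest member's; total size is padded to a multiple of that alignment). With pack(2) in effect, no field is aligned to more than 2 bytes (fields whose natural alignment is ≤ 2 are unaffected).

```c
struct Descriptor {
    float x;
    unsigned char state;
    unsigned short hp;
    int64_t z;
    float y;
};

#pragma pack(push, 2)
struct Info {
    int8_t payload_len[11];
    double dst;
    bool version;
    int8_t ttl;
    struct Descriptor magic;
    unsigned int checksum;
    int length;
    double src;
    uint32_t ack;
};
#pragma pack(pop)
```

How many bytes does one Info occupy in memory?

Descriptor: @0: x [4B, align 4] → 4; @4: state [1B, align 1] → 5; +1 pad (align 2); @6: hp [2B, align 2] → 8; @8: z [8B, align 8] → 16; @16: y [4B, align 4] → 20; +4 tail pad (align 8); size 24, align 8
@0: payload_len [11B, align 1] → 11
+1 pad (align 2)
@12: dst [8B, align 2] → 20
@20: version [1B, align 1] → 21
@21: ttl [1B, align 1] → 22
@22: magic [24B, align 2] → 46
@46: checksum [4B, align 2] → 50
@50: length [4B, align 2] → 54
@54: src [8B, align 2] → 62
@62: ack [4B, align 2] → 66
size 66, align 2

66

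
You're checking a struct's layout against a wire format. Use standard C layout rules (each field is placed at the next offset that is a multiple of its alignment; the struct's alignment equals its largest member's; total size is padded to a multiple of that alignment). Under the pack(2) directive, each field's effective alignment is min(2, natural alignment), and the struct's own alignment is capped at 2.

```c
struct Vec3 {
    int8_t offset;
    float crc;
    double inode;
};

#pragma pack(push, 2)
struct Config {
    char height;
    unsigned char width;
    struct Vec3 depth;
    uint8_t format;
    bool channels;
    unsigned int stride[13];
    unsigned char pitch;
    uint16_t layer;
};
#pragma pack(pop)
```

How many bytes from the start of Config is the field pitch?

Vec3: @0: offset [1B, align 1] → 1; +3 pad (align 4); @4: crc [4B, align 4] → 8; @8: inode [8B, align 8] → 16; size 16, align 8
@0: height [1B, align 1] → 1
@1: width [1B, align 1] → 2
@2: depth [16B, align 2] → 18
@18: format [1B, align 1] → 19
@19: channels [1B, align 1] → 20
@20: stride [52B, align 2] → 72
@72: pitch [1B, align 1] → 73

72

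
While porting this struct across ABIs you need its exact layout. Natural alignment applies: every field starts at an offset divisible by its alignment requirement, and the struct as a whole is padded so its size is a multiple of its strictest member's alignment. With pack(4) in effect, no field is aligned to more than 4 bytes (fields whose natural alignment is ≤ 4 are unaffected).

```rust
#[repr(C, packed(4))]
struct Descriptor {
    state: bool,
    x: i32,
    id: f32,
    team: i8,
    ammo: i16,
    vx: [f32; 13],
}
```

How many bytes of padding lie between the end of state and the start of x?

state at 0 (size 1, align 1) → ends 1
pad 3 to align 4 for x
x at 4 (size 4, align 4) → ends 8

3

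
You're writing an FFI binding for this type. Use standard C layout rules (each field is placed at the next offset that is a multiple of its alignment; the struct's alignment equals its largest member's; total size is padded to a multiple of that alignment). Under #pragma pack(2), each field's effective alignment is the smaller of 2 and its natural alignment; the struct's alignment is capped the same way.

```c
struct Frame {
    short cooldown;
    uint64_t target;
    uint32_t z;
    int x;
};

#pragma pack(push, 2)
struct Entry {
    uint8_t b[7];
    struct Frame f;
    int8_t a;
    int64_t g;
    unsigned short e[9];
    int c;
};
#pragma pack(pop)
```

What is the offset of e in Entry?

42

Frame: 0..2  cooldown  (2B, 2-aligned); 2..8  -- padding (6B); 8..16  target  (8B, 8-aligned); 16..20  z  (4B, 4-aligned); 20..24  x  (4B, 4-aligned); sizeof = 24, alignof = 8
0..7  b  (7B, 1-aligned)
7..8  -- padding (1B)
8..32  f  (24B, 2-aligned)
32..33  a  (1B, 1-aligned)
33..34  -- padding (1B)
34..42  g  (8B, 2-aligned)
42..60  e  (18B, 2-aligned)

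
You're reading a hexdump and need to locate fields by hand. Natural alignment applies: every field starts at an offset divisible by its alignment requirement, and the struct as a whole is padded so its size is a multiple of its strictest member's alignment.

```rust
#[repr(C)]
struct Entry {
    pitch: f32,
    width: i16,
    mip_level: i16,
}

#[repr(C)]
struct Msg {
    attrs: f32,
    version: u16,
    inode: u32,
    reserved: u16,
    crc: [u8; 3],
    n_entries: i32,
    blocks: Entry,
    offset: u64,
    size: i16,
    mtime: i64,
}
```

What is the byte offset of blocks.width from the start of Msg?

28

Entry: pitch at 0 (size 4, align 4) → ends 4; width at 4 (size 2, align 2) → ends 6; mip_level at 6 (size 2, align 2) → ends 8; total 8 bytes, alignment 4
attrs at 0 (size 4, align 4) → ends 4
version at 4 (size 2, align 2) → ends 6
pad 2 to align 4 for inode
inode at 8 (size 4, align 4) → ends 12
reserved at 12 (size 2, align 2) → ends 14
crc at 14 (size 3, align 1) → ends 17
pad 3 to align 4 for n_entries
n_entries at 20 (size 4, align 4) → ends 24
blocks at 24 (size 8, align 4) → ends 32
within Entry: width at 4
24 + 4 = 28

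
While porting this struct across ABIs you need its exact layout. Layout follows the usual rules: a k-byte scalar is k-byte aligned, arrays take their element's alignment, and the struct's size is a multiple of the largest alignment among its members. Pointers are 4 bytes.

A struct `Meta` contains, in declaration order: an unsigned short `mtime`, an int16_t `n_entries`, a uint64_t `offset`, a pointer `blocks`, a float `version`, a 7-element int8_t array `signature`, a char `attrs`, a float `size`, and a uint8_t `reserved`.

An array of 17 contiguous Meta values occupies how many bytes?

680

mtime at 0 (size 2, align 2) → ends 2
n_entries at 2 (size 2, align 2) → ends 4
pad 4 to align 8 for offset
offset at 8 (size 8, align 8) → ends 16
blocks at 16 (size 4, align 4) → ends 20
version at 20 (size 4, align 4) → ends 24
signature at 24 (size 7, align 1) → ends 31
attrs at 31 (size 1, align 1) → ends 32
size at 32 (size 4, align 4) → ends 36
reserved at 36 (size 1, align 1) → ends 37
tail pad 3 to reach multiple of 8
total 40 bytes, alignment 8
array of 17: 17 × 40 = 680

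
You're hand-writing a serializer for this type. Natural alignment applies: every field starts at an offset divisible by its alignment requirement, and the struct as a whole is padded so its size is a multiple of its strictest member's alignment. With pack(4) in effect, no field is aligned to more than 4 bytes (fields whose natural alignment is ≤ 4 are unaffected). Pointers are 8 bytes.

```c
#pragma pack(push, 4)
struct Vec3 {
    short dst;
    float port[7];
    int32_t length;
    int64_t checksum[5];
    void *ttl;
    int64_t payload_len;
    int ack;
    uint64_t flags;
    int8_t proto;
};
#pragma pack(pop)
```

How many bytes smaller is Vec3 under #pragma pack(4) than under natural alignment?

natural layout:
  @0: dst [2B, align 2] → 2
  +2 pad (align 4)
  @4: port [28B, align 4] → 32
  @32: length [4B, align 4] → 36
  +4 pad (align 8)
  @40: checksum [40B, align 8] → 80
  @80: ttl [8B, align 8] → 88
  @88: payload_len [8B, align 8] → 96
  @96: ack [4B, align 4] → 100
  +4 pad (align 8)
  @104: flags [8B, align 8] → 112
  @112: proto [1B, align 1] → 113
  +7 tail pad (align 8)
  size 120, align 8
packed(4) layout:
  @0: dst [2B, align 2] → 2
  +2 pad (align 4)
  @4: port [28B, align 4] → 32
  @32: length [4B, align 4] → 36
  @36: checksum [40B, align 4] → 76
  @76: ttl [8B, align 4] → 84
  @84: payload_len [8B, align 4] → 92
  @92: ack [4B, align 4] → 96
  @96: flags [8B, align 4] → 104
  @104: proto [1B, align 1] → 105
  +3 tail pad (align 4)
  size 108, align 4
120 − 108 = 12

12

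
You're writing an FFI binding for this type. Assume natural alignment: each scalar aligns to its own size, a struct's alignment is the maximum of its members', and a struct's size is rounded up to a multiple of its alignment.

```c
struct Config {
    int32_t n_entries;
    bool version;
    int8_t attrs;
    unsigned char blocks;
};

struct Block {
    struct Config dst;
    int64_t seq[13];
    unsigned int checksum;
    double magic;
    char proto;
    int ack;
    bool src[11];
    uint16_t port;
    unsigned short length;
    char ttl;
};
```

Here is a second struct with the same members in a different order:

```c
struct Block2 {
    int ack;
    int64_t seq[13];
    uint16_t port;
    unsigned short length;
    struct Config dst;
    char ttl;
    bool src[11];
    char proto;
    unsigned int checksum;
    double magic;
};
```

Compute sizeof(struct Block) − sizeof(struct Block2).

8

Config: @0: n_entries [4B, align 4] → 4; @4: version [1B, align 1] → 5; @5: attrs [1B, align 1] → 6; @6: blocks [1B, align 1] → 7; +1 tail pad (align 4); size 8, align 4
@0: dst [8B, align 4] → 8
@8: seq [104B, align 8] → 112
@112: checksum [4B, align 4] → 116
+4 pad (align 8)
@120: magic [8B, align 8] → 128
@128: proto [1B, align 1] → 129
+3 pad (align 4)
@132: ack [4B, align 4] → 136
@136: src [11B, align 1] → 147
+1 pad (align 2)
@148: port [2B, align 2] → 150
@150: length [2B, align 2] → 152
@152: ttl [1B, align 1] → 153
+7 tail pad (align 8)
size 160, align 8
— Block2 —
@0: ack [4B, align 4] → 4
+4 pad (align 8)
@8: seq [104B, align 8] → 112
@112: port [2B, align 2] → 114
@114: length [2B, align 2] → 116
@116: dst [8B, align 4] → 124
@124: ttl [1B, align 1] → 125
@125: src [11B, align 1] → 136
@136: proto [1B, align 1] → 137
+3 pad (align 4)
@140: checksum [4B, align 4] → 144
@144: magic [8B, align 8] → 152
size 152, align 8
160 − 152 = 8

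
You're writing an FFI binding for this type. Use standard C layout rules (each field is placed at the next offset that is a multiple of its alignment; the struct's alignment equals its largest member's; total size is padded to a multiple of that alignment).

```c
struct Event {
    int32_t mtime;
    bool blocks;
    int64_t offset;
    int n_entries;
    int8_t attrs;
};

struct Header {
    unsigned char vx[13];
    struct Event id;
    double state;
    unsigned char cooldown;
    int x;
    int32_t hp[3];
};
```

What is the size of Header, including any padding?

72

Event: @0: mtime [4B, align 4] → 4; @4: blocks [1B, align 1] → 5; +3 pad (align 8); @8: offset [8B, align 8] → 16; @16: n_entries [4B, align 4] → 20; @20: attrs [1B, align 1] → 21; +3 tail pad (align 8); size 24, align 8
@0: vx [13B, align 1] → 13
+3 pad (align 8)
@16: id [24B, align 8] → 40
@40: state [8B, align 8] → 48
@48: cooldown [1B, align 1] → 49
+3 pad (align 4)
@52: x [4B, align 4] → 56
@56: hp [12B, align 4] → 68
+4 tail pad (align 8)
size 72, align 8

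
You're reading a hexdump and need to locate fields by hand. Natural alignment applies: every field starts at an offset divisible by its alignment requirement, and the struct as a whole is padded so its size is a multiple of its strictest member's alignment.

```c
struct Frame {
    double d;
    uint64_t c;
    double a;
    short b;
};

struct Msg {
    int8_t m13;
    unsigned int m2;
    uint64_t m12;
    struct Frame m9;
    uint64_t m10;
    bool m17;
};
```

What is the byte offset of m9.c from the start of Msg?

24

Frame: d at 0 (size 8, align 8) → ends 8; c at 8 (size 8, align 8) → ends 16; a at 16 (size 8, align 8) → ends 24; b at 24 (size 2, align 2) → ends 26; tail pad 6 to reach multiple of 8; total 32 bytes, alignment 8
m13 at 0 (size 1, align 1) → ends 1
pad 3 to align 4 for m2
m2 at 4 (size 4, align 4) → ends 8
m12 at 8 (size 8, align 8) → ends 16
m9 at 16 (size 32, align 8) → ends 48
within Frame: c at 8
16 + 8 = 24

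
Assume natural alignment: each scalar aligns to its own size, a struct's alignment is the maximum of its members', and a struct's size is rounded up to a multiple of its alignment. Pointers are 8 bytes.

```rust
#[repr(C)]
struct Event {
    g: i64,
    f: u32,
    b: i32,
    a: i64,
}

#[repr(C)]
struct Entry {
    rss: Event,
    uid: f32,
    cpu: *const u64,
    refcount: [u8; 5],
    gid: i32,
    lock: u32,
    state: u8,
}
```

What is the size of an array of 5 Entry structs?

320

Event: @0: g [8B, align 8] → 8; @8: f [4B, align 4] → 12; @12: b [4B, align 4] → 16; @16: a [8B, align 8] → 24; size 24, align 8
@0: rss [24B, align 8] → 24
@24: uid [4B, align 4] → 28
+4 pad (align 8)
@32: cpu [8B, align 8] → 40
@40: refcount [5B, align 1] → 45
+3 pad (align 4)
@48: gid [4B, align 4] → 52
@52: lock [4B, align 4] → 56
@56: state [1B, align 1] → 57
+7 tail pad (align 8)
size 64, align 8
array of 5: 5 × 64 = 320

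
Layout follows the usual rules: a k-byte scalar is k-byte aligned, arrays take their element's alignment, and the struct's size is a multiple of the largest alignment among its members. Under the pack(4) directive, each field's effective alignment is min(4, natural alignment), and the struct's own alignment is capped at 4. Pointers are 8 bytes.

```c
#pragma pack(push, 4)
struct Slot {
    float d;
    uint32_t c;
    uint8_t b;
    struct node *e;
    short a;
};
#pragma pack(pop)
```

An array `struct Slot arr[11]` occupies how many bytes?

@0: d [4B, align 4] → 4
@4: c [4B, align 4] → 8
@8: b [1B, align 1] → 9
+3 pad (align 4)
@12: e [8B, align 4] → 20
@20: a [2B, align 2] → 22
+2 tail pad (align 4)
size 24, align 4
array of 11: 11 × 24 = 264

264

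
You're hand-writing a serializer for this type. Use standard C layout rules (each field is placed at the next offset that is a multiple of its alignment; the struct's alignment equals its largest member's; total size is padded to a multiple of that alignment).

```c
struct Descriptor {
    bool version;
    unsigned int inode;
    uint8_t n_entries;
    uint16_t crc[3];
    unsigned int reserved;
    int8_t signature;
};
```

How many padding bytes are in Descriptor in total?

version at 0 (size 1, align 1) → ends 1
pad 3 to align 4 for inode
inode at 4 (size 4, align 4) → ends 8
n_entries at 8 (size 1, align 1) → ends 9
pad 1 to align 2 for crc
crc at 10 (size 6, align 2) → ends 16
reserved at 16 (size 4, align 4) → ends 20
signature at 20 (size 1, align 1) → ends 21
tail pad 3 to reach multiple of 4
total 24 bytes, alignment 4
data bytes 17, size 24 → padding 7

7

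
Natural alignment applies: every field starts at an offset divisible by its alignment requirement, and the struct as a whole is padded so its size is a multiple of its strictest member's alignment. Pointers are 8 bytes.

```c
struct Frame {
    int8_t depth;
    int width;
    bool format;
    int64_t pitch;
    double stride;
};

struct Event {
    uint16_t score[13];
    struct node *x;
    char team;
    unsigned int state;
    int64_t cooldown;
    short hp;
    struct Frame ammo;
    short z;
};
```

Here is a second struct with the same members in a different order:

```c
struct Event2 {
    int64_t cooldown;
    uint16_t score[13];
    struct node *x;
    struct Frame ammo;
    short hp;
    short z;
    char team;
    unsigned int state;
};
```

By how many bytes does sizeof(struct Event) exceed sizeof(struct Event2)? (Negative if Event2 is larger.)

8

Frame: depth at 0 (size 1, align 1) → ends 1; pad 3 to align 4 for width; width at 4 (size 4, align 4) → ends 8; format at 8 (size 1, align 1) → ends 9; pad 7 to align 8 for pitch; pitch at 16 (size 8, align 8) → ends 24; stride at 24 (size 8, align 8) → ends 32; total 32 bytes, alignment 8
score at 0 (size 26, align 2) → ends 26
pad 6 to align 8 for x
x at 32 (size 8, align 8) → ends 40
team at 40 (size 1, align 1) → ends 41
pad 3 to align 4 for state
state at 44 (size 4, align 4) → ends 48
cooldown at 48 (size 8, align 8) → ends 56
hp at 56 (size 2, align 2) → ends 58
pad 6 to align 8 for ammo
ammo at 64 (size 32, align 8) → ends 96
z at 96 (size 2, align 2) → ends 98
tail pad 6 to reach multiple of 8
total 104 bytes, alignment 8
— Event2 —
cooldown at 0 (size 8, align 8) → ends 8
score at 8 (size 26, align 2) → ends 34
pad 6 to align 8 for x
x at 40 (size 8, align 8) → ends 48
ammo at 48 (size 32, align 8) → ends 80
hp at 80 (size 2, align 2) → ends 82
z at 82 (size 2, align 2) → ends 84
team at 84 (size 1, align 1) → ends 85
pad 3 to align 4 for state
state at 88 (size 4, align 4) → ends 92
tail pad 4 to reach multiple of 8
total 96 bytes, alignment 8
104 − 96 = 8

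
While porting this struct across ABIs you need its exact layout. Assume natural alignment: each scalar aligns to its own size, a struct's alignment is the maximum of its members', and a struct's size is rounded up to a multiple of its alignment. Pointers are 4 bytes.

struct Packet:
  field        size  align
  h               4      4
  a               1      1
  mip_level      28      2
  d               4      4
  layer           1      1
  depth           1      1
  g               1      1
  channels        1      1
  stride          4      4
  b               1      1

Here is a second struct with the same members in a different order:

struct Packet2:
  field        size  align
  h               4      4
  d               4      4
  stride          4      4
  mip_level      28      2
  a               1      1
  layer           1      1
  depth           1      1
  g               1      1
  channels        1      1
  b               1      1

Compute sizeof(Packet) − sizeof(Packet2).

4

@0: h [4B, align 4] → 4
@4: a [1B, align 1] → 5
+1 pad (align 2)
@6: mip_level [28B, align 2] → 34
+2 pad (align 4)
@36: d [4B, align 4] → 40
@40: layer [1B, align 1] → 41
@41: depth [1B, align 1] → 42
@42: g [1B, align 1] → 43
@43: channels [1B, align 1] → 44
@44: stride [4B, align 4] → 48
@48: b [1B, align 1] → 49
+3 tail pad (align 4)
size 52, align 4
— Packet2 —
@0: h [4B, align 4] → 4
@4: d [4B, align 4] → 8
@8: stride [4B, align 4] → 12
@12: mip_level [28B, align 2] → 40
@40: a [1B, align 1] → 41
@41: layer [1B, align 1] → 42
@42: depth [1B, align 1] → 43
@43: g [1B, align 1] → 44
@44: channels [1B, align 1] → 45
@45: b [1B, align 1] → 46
+2 tail pad (align 4)
size 48, align 4
52 − 48 = 4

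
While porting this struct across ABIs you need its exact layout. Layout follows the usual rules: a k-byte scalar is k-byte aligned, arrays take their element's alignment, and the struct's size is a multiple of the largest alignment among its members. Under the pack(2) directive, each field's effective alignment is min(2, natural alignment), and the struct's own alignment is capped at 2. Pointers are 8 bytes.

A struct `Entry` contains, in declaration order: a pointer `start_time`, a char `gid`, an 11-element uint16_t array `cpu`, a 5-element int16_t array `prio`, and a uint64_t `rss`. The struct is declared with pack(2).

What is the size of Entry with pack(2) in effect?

0..8  start_time  (8B, 2-aligned)
8..9  gid  (1B, 1-aligned)
9..10  -- padding (1B)
10..32  cpu  (22B, 2-aligned)
32..42  prio  (10B, 2-aligned)
42..50  rss  (8B, 2-aligned)
sizeof = 50, alignof = 2

50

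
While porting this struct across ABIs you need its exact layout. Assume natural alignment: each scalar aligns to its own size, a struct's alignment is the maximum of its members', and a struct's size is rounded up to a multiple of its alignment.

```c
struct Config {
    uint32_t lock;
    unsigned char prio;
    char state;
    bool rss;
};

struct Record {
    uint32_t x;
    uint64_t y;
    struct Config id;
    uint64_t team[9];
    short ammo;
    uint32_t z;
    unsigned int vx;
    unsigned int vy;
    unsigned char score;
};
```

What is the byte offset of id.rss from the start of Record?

22

Config: lock at 0 (size 4, align 4) → ends 4; prio at 4 (size 1, align 1) → ends 5; state at 5 (size 1, align 1) → ends 6; rss at 6 (size 1, align 1) → ends 7; tail pad 1 to reach multiple of 4; total 8 bytes, alignment 4
x at 0 (size 4, align 4) → ends 4
pad 4 to align 8 for y
y at 8 (size 8, align 8) → ends 16
id at 16 (size 8, align 4) → ends 24
within Config: rss at 6
16 + 6 = 22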